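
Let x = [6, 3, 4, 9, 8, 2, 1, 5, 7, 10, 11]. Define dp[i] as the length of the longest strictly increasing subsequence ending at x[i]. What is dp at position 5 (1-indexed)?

3

dp[i] = 1 + max{dp[j] : j<i, x[j]<x[i]} (or 1 if no such j):
i:      1  2  3  4  5  6  7  8  9 10 11
x[i]:   6  3  4  9  8  2  1  5  7 10 11
dp:     1  1  2  3  3  1  1  3  4  5  6
At index 5 the value is 3.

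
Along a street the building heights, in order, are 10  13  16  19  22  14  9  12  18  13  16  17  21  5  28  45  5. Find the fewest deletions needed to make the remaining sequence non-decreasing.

9

Fewest deletions = n − (longest non-decreasing subsequence).
i:      1  2  3  4  5  6  7  8  9 10 11 12 13 14 15 16 17
a[i]:  10 13 16 19 22 14  9 12 18 13 16 17 21  5 28 45  5
dp:     1  2  3  4  5  3  1  2  4  3  4  5  6  1  7  8  2
max dp = 8, so deletions = 17 − 8 = 9.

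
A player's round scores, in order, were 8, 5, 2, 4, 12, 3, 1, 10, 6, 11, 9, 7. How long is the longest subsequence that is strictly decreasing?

5

Let dp[i] be the longest strictly decreasing subsequence ending at i:
i:      1  2  3  4  5  6  7  8  9 10 11 12
a[i]:   8  5  2  4 12  3  1 10  6 11  9  7
dp:     1  2  3  3  1  4  5  2  3  2  3  4
Maximum is 5.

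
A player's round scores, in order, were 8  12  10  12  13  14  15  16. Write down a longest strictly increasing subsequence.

Patience tails give the LIS length; then backtrack through the dp parents:
8 → extends → [8]
12 → extends → [8, 12]
10 → replaces 12 → [8, 10]
12 → extends → [8, 10, 12]
13 → extends → [8, 10, 12, 13]
14 → extends → [8, 10, 12, 13, 14]
15 → extends → [8, 10, 12, 13, 14, 15]
16 → extends → [8, 10, 12, 13, 14, 15, 16]
Length 7; one witness is 8, 10, 12, 13, 14, 15, 16.

8, 10, 12, 13, 14, 15, 16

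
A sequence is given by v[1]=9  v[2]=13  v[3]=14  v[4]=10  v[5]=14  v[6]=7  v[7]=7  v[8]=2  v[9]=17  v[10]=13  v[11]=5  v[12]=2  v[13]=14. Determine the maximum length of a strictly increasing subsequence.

4

Track the smallest tail for each achievable length (strict):
9 → extends → [9]
13 → extends → [9, 13]
14 → extends → [9, 13, 14]
10 → replaces 13 → [9, 10, 14]
14 → already a tail → [9, 10, 14]
7 → replaces 9 → [7, 10, 14]
7 → already a tail → [7, 10, 14]
2 → replaces 7 → [2, 10, 14]
17 → extends → [2, 10, 14, 17]
13 → replaces 14 → [2, 10, 13, 17]
5 → replaces 10 → [2, 5, 13, 17]
2 → already a tail → [2, 5, 13, 17]
14 → replaces 17 → [2, 5, 13, 14]
Four tails, so the longest strictly increasing subsequence has length 4 (e.g. 9, 13, 14, 17).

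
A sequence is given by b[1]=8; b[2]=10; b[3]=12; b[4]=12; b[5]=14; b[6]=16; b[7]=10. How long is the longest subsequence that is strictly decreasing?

2

Let dp[i] be the longest strictly decreasing subsequence ending at i:
i:      1  2  3  4  5  6  7
b[i]:   8 10 12 12 14 16 10
dp:     1  1  1  1  1  1  2
Maximum is 2.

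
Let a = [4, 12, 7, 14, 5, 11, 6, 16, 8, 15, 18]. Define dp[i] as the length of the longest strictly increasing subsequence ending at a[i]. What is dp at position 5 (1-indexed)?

2

dp[i] = 1 + max{dp[j] : j<i, a[j]<a[i]} (or 1 if no such j):
i:      1  2  3  4  5  6  7  8  9 10 11
a[i]:   4 12  7 14  5 11  6 16  8 15 18
dp:     1  2  2  3  2  3  3  4  4  5  6
At index 5 the value is 2.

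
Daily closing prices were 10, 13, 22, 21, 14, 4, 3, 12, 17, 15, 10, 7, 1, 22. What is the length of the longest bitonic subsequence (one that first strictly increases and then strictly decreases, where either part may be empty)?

inc[i] = longest strictly increasing subsequence ending at i; dec[i] = longest strictly decreasing subsequence starting at i:
i:      1  2  3  4  5  6  7  8  9 10 11 12 13 14
a[i]:  10 13 22 21 14  4  3 12 17 15 10  7  1 22
inc:    1  2  3  3  3  1  1  2  4  4  2  2  1  5
dec:    4  5  7  6  5  3  2  4  5  4  3  2  1  1
Best peak at i=3 (value 22): inc=3, dec=7, length 3+7−1 = 9.

9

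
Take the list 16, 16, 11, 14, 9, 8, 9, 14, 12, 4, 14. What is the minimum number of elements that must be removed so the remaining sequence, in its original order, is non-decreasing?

Fewest deletions = n − (longest non-decreasing subsequence).
Patience tails:
16 → extends → [16]
16 → extends → [16, 16]
11 → replaces 16 → [11, 16]
14 → replaces 16 → [11, 14]
9 → replaces 11 → [9, 14]
8 → replaces 9 → [8, 14]
9 → replaces 14 → [8, 9]
14 → extends → [8, 9, 14]
12 → replaces 14 → [8, 9, 12]
4 → replaces 8 → [4, 9, 12]
14 → extends → [4, 9, 12, 14]
Longest non-decreasing subsequence has length 4, so deletions = 11 − 4 = 7.

7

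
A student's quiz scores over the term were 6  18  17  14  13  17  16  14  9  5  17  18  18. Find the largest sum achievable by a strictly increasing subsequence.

71

Let S[i] be the best sum of a strictly increasing subsequence ending at i:
i:      1  2  3  4  5  6  7  8  9 10 11 12 13
a[i]:   6 18 17 14 13 17 16 14  9  5 17 18 18
S:      6 24 23 20 19 37 36 33 15  5 53 71 71
Maximum is 71 (e.g. 6 + 14 + 16 + 17 + 18).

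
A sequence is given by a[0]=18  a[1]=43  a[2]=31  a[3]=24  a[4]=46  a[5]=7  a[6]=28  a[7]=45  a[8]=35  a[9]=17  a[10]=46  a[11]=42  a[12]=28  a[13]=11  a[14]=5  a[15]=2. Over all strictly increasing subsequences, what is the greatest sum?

Let S[i] be the best sum of a strictly increasing subsequence ending at i:
i:       0   1   2   3   4   5   6   7   8   9  10  11  12  13  14  15
a[i]:   18  43  31  24  46   7  28  45  35  17  46  42  28  11   5   2
S:      18  61  49  42 107   7  70 115 105  24 161 147  70  18   5   2
Maximum is 161 (e.g. 18 + 24 + 28 + 45 + 46).

161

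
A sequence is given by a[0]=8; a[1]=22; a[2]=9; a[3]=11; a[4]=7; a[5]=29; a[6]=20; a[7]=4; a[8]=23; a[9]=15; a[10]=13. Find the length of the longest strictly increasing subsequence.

5

Track the smallest tail for each achievable length (strict):
8 → extends → [8]
22 → extends → [8, 22]
9 → replaces 22 → [8, 9]
11 → extends → [8, 9, 11]
7 → replaces 8 → [7, 9, 11]
29 → extends → [7, 9, 11, 29]
20 → replaces 29 → [7, 9, 11, 20]
4 → replaces 7 → [4, 9, 11, 20]
23 → extends → [4, 9, 11, 20, 23]
15 → replaces 20 → [4, 9, 11, 15, 23]
13 → replaces 15 → [4, 9, 11, 13, 23]
Five tails, so the longest strictly increasing subsequence has length 5 (e.g. 8, 9, 11, 20, 23).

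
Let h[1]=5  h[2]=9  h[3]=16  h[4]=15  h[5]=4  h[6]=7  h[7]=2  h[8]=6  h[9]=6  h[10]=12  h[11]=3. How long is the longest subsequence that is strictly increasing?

3

Let dp[i] be the length of the longest such subsequence ending at index i:
i:      1  2  3  4  5  6  7  8  9 10 11
h[i]:   5  9 16 15  4  7  2  6  6 12  3
dp:     1  2  3  3  1  2  1  2  2  3  2
Maximum dp value is 3.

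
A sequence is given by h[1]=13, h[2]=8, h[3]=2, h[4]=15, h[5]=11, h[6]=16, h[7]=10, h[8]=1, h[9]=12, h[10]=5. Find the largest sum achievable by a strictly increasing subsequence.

44

Let S[i] be the best sum of a strictly increasing subsequence ending at i:
i:      1  2  3  4  5  6  7  8  9 10
h[i]:  13  8  2 15 11 16 10  1 12  5
S:     13  8  2 28 19 44 18  1 31  7
Maximum is 44 (e.g. 13 + 15 + 16).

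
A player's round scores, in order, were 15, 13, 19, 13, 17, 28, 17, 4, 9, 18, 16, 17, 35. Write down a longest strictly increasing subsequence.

Patience tails give the LIS length; then backtrack through the dp parents:
15 → extends → [15]
13 → replaces 15 → [13]
19 → extends → [13, 19]
13 → already a tail → [13, 19]
17 → replaces 19 → [13, 17]
28 → extends → [13, 17, 28]
17 → already a tail → [13, 17, 28]
4 → replaces 13 → [4, 17, 28]
9 → replaces 17 → [4, 9, 28]
18 → replaces 28 → [4, 9, 18]
16 → replaces 18 → [4, 9, 16]
17 → extends → [4, 9, 16, 17]
35 → extends → [4, 9, 16, 17, 35]
Length 5; one witness is 4, 9, 16, 17, 35.

4, 9, 16, 17, 35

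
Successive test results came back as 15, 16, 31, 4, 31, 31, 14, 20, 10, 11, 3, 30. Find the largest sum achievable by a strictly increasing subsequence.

Let S[i] be the best sum of a strictly increasing subsequence ending at i:
i:      1  2  3  4  5  6  7  8  9 10 11 12
a[i]:  15 16 31  4 31 31 14 20 10 11  3 30
S:     15 31 62  4 62 62 18 51 14 25  3 81
Maximum is 81 (e.g. 15 + 16 + 20 + 30).

81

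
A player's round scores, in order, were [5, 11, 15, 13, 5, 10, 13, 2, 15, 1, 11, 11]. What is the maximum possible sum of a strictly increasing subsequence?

Let S[i] be the best sum of a strictly increasing subsequence ending at i:
i:      1  2  3  4  5  6  7  8  9 10 11 12
a[i]:   5 11 15 13  5 10 13  2 15  1 11 11
S:      5 16 31 29  5 15 29  2 44  1 26 26
Maximum is 44 (e.g. 5 + 11 + 13 + 15).

44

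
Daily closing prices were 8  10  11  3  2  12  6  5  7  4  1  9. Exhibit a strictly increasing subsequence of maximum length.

8, 10, 11, 12

Patience tails give the LIS length; then backtrack through the dp parents:
8 → extends → [8]
10 → extends → [8, 10]
11 → extends → [8, 10, 11]
3 → replaces 8 → [3, 10, 11]
2 → replaces 3 → [2, 10, 11]
12 → extends → [2, 10, 11, 12]
6 → replaces 10 → [2, 6, 11, 12]
5 → replaces 6 → [2, 5, 11, 12]
7 → replaces 11 → [2, 5, 7, 12]
4 → replaces 5 → [2, 4, 7, 12]
1 → replaces 2 → [1, 4, 7, 12]
9 → replaces 12 → [1, 4, 7, 9]
Length 4; one witness is 8, 10, 11, 12.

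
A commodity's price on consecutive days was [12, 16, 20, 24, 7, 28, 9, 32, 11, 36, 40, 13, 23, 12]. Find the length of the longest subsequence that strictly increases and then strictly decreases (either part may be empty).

inc[i] = longest strictly increasing subsequence ending at i; dec[i] = longest strictly decreasing subsequence starting at i:
i:      1  2  3  4  5  6  7  8  9 10 11 12 13 14
a[i]:  12 16 20 24  7 28  9 32 11 36 40 13 23 12
inc:    1  2  3  4  1  5  2  6  3  7  8  4  5  4
dec:    2  3  3  3  1  3  1  3  1  3  3  2  2  1
Best peak at i=11 (value 40): inc=8, dec=3, length 8+3−1 = 10.

10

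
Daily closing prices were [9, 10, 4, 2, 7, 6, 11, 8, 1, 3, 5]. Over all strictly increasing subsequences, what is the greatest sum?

Let S[i] be the best sum of a strictly increasing subsequence ending at i:
i:      1  2  3  4  5  6  7  8  9 10 11
a[i]:   9 10  4  2  7  6 11  8  1  3  5
S:      9 19  4  2 11 10 30 19  1  5 10
Maximum is 30 (e.g. 9 + 10 + 11).

30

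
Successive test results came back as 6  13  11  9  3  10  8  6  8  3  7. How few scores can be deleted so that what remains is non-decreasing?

Fewest deletions = n − (longest non-decreasing subsequence).
Patience tails:
6 → extends → [6]
13 → extends → [6, 13]
11 → replaces 13 → [6, 11]
9 → replaces 11 → [6, 9]
3 → replaces 6 → [3, 9]
10 → extends → [3, 9, 10]
8 → replaces 9 → [3, 8, 10]
6 → replaces 8 → [3, 6, 10]
8 → replaces 10 → [3, 6, 8]
3 → replaces 6 → [3, 3, 8]
7 → replaces 8 → [3, 3, 7]
Longest non-decreasing subsequence has length 3, so deletions = 11 − 3 = 8.

8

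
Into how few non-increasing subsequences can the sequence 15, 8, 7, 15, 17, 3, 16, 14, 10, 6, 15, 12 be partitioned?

Place each on the leftmost legal pile:
15 → new pile 1 (tops now [15])
8 → pile 1 (tops now [8])
7 → pile 1 (tops now [7])
15 → new pile 2 (tops now [7, 15])
17 → new pile 3 (tops now [7, 15, 17])
3 → pile 1 (tops now [3, 15, 17])
16 → pile 3 (tops now [3, 15, 16])
14 → pile 2 (tops now [3, 14, 16])
10 → pile 2 (tops now [3, 10, 16])
6 → pile 2 (tops now [3, 6, 16])
15 → pile 3 (tops now [3, 6, 15])
12 → pile 3 (tops now [3, 6, 12])
Three piles.

3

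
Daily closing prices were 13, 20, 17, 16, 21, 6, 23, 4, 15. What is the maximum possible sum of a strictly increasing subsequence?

Let S[i] be the best sum of a strictly increasing subsequence ending at i:
i:      1  2  3  4  5  6  7  8  9
a[i]:  13 20 17 16 21  6 23  4 15
S:     13 33 30 29 54  6 77  4 28
Maximum is 77 (e.g. 13 + 20 + 21 + 23).

77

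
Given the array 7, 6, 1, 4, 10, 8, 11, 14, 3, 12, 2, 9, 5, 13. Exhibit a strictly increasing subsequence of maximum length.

1, 4, 10, 11, 12, 13

Patience tails give the LIS length; then backtrack through the dp parents:
7 → extends → [7]
6 → replaces 7 → [6]
1 → replaces 6 → [1]
4 → extends → [1, 4]
10 → extends → [1, 4, 10]
8 → replaces 10 → [1, 4, 8]
11 → extends → [1, 4, 8, 11]
14 → extends → [1, 4, 8, 11, 14]
3 → replaces 4 → [1, 3, 8, 11, 14]
12 → replaces 14 → [1, 3, 8, 11, 12]
2 → replaces 3 → [1, 2, 8, 11, 12]
9 → replaces 11 → [1, 2, 8, 9, 12]
5 → replaces 8 → [1, 2, 5, 9, 12]
13 → extends → [1, 2, 5, 9, 12, 13]
Length 6; one witness is 1, 4, 10, 11, 12, 13.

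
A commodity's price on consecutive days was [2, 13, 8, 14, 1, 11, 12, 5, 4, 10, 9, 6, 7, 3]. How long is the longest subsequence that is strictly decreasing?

6

Let dp[i] be the longest strictly decreasing subsequence ending at i:
i:      1  2  3  4  5  6  7  8  9 10 11 12 13 14
a[i]:   2 13  8 14  1 11 12  5  4 10  9  6  7  3
dp:     1  1  2  1  3  2  2  3  4  3  4  5  5  6
Maximum is 6.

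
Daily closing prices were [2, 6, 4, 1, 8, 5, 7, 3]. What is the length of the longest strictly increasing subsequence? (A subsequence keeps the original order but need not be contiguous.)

Let dp[i] be the length of the longest such subsequence ending at index i:
i:     1 2 3 4 5 6 7 8
a[i]:  2 6 4 1 8 5 7 3
dp:    1 2 2 1 3 3 4 2
Maximum dp value is 4.

4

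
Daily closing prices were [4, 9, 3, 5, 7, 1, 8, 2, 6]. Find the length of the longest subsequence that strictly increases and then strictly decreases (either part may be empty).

inc[i] = longest strictly increasing subsequence ending at i; dec[i] = longest strictly decreasing subsequence starting at i:
i:     1 2 3 4 5 6 7 8 9
a[i]:  4 9 3 5 7 1 8 2 6
inc:   1 2 1 2 3 1 4 2 3
dec:   3 3 2 2 2 1 2 1 1
Best peak at i=7 (value 8): inc=4, dec=2, length 4+2−1 = 5.

5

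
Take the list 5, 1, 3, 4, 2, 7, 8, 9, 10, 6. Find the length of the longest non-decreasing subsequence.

7

Track the smallest tail for each achievable length (allowing ties):
5 → extends → [5]
1 → replaces 5 → [1]
3 → extends → [1, 3]
4 → extends → [1, 3, 4]
2 → replaces 3 → [1, 2, 4]
7 → extends → [1, 2, 4, 7]
8 → extends → [1, 2, 4, 7, 8]
9 → extends → [1, 2, 4, 7, 8, 9]
10 → extends → [1, 2, 4, 7, 8, 9, 10]
6 → replaces 7 → [1, 2, 4, 6, 8, 9, 10]
Seven tails, so the longest non-decreasing subsequence has length 7 (e.g. 1, 3, 4, 7, 8, 9, 10).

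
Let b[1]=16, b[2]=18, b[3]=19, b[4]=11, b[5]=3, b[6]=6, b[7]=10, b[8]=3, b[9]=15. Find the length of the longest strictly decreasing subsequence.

Negate each value so 'decreasing' becomes 'increasing', then run patience tails on the negated sequence:
-16 → extends → [-16]
-18 → replaces -16 → [-18]
-19 → replaces -18 → [-19]
-11 → extends → [-19, -11]
-3 → extends → [-19, -11, -3]
-6 → replaces -3 → [-19, -11, -6]
-10 → replaces -6 → [-19, -11, -10]
-3 → extends → [-19, -11, -10, -3]
-15 → replaces -11 → [-19, -15, -10, -3]
Four tails, so the longest strictly decreasing subsequence of the original has length 4.

4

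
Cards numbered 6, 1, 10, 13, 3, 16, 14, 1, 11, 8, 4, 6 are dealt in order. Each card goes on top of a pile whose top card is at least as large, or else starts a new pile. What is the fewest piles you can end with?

4

Place each on the leftmost legal pile:
6 → new pile 1 (tops now [6])
1 → pile 1 (tops now [1])
10 → new pile 2 (tops now [1, 10])
13 → new pile 3 (tops now [1, 10, 13])
3 → pile 2 (tops now [1, 3, 13])
16 → new pile 4 (tops now [1, 3, 13, 16])
14 → pile 4 (tops now [1, 3, 13, 14])
1 → pile 1 (tops now [1, 3, 13, 14])
11 → pile 3 (tops now [1, 3, 11, 14])
8 → pile 3 (tops now [1, 3, 8, 14])
4 → pile 3 (tops now [1, 3, 4, 14])
6 → pile 4 (tops now [1, 3, 4, 6])
Four piles.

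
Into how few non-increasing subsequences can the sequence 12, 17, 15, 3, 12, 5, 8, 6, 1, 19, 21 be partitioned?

Place each on the leftmost legal pile:
12 → new pile 1 (tops now [12])
17 → new pile 2 (tops now [12, 17])
15 → pile 2 (tops now [12, 15])
3 → pile 1 (tops now [3, 15])
12 → pile 2 (tops now [3, 12])
5 → pile 2 (tops now [3, 5])
8 → new pile 3 (tops now [3, 5, 8])
6 → pile 3 (tops now [3, 5, 6])
1 → pile 1 (tops now [1, 5, 6])
19 → new pile 4 (tops now [1, 5, 6, 19])
21 → new pile 5 (tops now [1, 5, 6, 19, 21])
Five piles.

5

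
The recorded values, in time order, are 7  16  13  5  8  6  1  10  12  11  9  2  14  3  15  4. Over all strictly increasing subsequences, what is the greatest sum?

66

Let S[i] be the best sum of a strictly increasing subsequence ending at i:
i:      1  2  3  4  5  6  7  8  9 10 11 12 13 14 15 16
a[i]:   7 16 13  5  8  6  1 10 12 11  9  2 14  3 15  4
S:      7 23 20  5 15 11  1 25 37 36 24  3 51  6 66 10
Maximum is 66 (e.g. 7 + 8 + 10 + 12 + 14 + 15).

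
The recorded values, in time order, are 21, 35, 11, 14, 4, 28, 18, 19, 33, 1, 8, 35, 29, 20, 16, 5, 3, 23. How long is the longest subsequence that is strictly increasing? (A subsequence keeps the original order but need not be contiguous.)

6

Let dp[i] be the length of the longest such subsequence ending at index i:
i:      1  2  3  4  5  6  7  8  9 10 11 12 13 14 15 16 17 18
a[i]:  21 35 11 14  4 28 18 19 33  1  8 35 29 20 16  5  3 23
dp:     1  2  1  2  1  3  3  4  5  1  2  6  5  5  3  2  2  6
Maximum dp value is 6.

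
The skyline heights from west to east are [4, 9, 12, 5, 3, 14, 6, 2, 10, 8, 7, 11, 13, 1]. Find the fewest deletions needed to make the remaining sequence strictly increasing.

8

Fewest deletions = n − (longest strictly increasing subsequence).
i:      1  2  3  4  5  6  7  8  9 10 11 12 13 14
a[i]:   4  9 12  5  3 14  6  2 10  8  7 11 13  1
dp:     1  2  3  2  1  4  3  1  4  4  4  5  6  1
max dp = 6, so deletions = 14 − 6 = 8.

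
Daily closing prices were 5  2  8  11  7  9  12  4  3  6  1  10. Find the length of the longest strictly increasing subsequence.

4

Let dp[i] be the length of the longest such subsequence ending at index i:
i:      1  2  3  4  5  6  7  8  9 10 11 12
a[i]:   5  2  8 11  7  9 12  4  3  6  1 10
dp:     1  1  2  3  2  3  4  2  2  3  1  4
Maximum dp value is 4.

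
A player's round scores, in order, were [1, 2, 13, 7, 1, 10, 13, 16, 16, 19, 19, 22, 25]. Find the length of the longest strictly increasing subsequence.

9

Track the smallest tail for each achievable length (strict):
1 → extends → [1]
2 → extends → [1, 2]
13 → extends → [1, 2, 13]
7 → replaces 13 → [1, 2, 7]
1 → already a tail → [1, 2, 7]
10 → extends → [1, 2, 7, 10]
13 → extends → [1, 2, 7, 10, 13]
16 → extends → [1, 2, 7, 10, 13, 16]
16 → already a tail → [1, 2, 7, 10, 13, 16]
19 → extends → [1, 2, 7, 10, 13, 16, 19]
19 → already a tail → [1, 2, 7, 10, 13, 16, 19]
22 → extends → [1, 2, 7, 10, 13, 16, 19, 22]
25 → extends → [1, 2, 7, 10, 13, 16, 19, 22, 25]
Nine tails, so the longest strictly increasing subsequence has length 9 (e.g. 1, 2, 7, 10, 13, 16, 19, 22, 25).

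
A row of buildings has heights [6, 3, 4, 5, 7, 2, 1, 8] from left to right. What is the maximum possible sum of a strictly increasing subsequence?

Let S[i] be the best sum of a strictly increasing subsequence ending at i:
i:      1  2  3  4  5  6  7  8
a[i]:   6  3  4  5  7  2  1  8
S:      6  3  7 12 19  2  1 27
Maximum is 27 (e.g. 3 + 4 + 5 + 7 + 8).

27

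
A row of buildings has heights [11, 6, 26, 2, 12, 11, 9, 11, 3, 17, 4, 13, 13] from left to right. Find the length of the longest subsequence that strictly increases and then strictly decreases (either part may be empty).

inc[i] = longest strictly increasing subsequence ending at i; dec[i] = longest strictly decreasing subsequence starting at i:
i:      1  2  3  4  5  6  7  8  9 10 11 12 13
a[i]:  11  6 26  2 12 11  9 11  3 17  4 13 13
inc:    1  1  2  1  2  2  2  3  2  4  3  4  4
dec:    3  2  5  1  4  3  2  2  1  2  1  1  1
Best peak at i=3 (value 26): inc=2, dec=5, length 2+5−1 = 6.

6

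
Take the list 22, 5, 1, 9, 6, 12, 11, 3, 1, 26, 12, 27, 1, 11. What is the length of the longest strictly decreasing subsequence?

5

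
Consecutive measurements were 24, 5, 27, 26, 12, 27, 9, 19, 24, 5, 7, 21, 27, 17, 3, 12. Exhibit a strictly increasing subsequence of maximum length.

Patience tails give the LIS length; then backtrack through the dp parents:
24 → extends → [24]
5 → replaces 24 → [5]
27 → extends → [5, 27]
26 → replaces 27 → [5, 26]
12 → replaces 26 → [5, 12]
27 → extends → [5, 12, 27]
9 → replaces 12 → [5, 9, 27]
19 → replaces 27 → [5, 9, 19]
24 → extends → [5, 9, 19, 24]
5 → already a tail → [5, 9, 19, 24]
7 → replaces 9 → [5, 7, 19, 24]
21 → replaces 24 → [5, 7, 19, 21]
27 → extends → [5, 7, 19, 21, 27]
17 → replaces 19 → [5, 7, 17, 21, 27]
3 → replaces 5 → [3, 7, 17, 21, 27]
12 → replaces 17 → [3, 7, 12, 21, 27]
Length 5; one witness is 5, 12, 19, 24, 27.

5, 12, 19, 24, 27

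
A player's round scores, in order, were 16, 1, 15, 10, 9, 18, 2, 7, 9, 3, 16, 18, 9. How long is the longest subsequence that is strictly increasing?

6

Track the smallest tail for each achievable length (strict):
16 → extends → [16]
1 → replaces 16 → [1]
15 → extends → [1, 15]
10 → replaces 15 → [1, 10]
9 → replaces 10 → [1, 9]
18 → extends → [1, 9, 18]
2 → replaces 9 → [1, 2, 18]
7 → replaces 18 → [1, 2, 7]
9 → extends → [1, 2, 7, 9]
3 → replaces 7 → [1, 2, 3, 9]
16 → extends → [1, 2, 3, 9, 16]
18 → extends → [1, 2, 3, 9, 16, 18]
9 → already a tail → [1, 2, 3, 9, 16, 18]
Six tails, so the longest strictly increasing subsequence has length 6 (e.g. 1, 2, 7, 9, 16, 18).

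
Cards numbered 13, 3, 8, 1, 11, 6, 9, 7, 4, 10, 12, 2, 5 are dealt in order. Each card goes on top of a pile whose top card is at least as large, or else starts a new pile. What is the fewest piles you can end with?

Place each on the leftmost legal pile:
13 → new pile 1 (tops now [13])
3 → pile 1 (tops now [3])
8 → new pile 2 (tops now [3, 8])
1 → pile 1 (tops now [1, 8])
11 → new pile 3 (tops now [1, 8, 11])
6 → pile 2 (tops now [1, 6, 11])
9 → pile 3 (tops now [1, 6, 9])
7 → pile 3 (tops now [1, 6, 7])
4 → pile 2 (tops now [1, 4, 7])
10 → new pile 4 (tops now [1, 4, 7, 10])
12 → new pile 5 (tops now [1, 4, 7, 10, 12])
2 → pile 2 (tops now [1, 2, 7, 10, 12])
5 → pile 3 (tops now [1, 2, 5, 10, 12])
Five piles.

5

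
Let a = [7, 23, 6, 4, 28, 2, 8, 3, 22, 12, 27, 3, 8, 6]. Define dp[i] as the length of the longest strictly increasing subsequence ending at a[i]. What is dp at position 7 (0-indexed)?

dp[i] = 1 + max{dp[j] : j<i, a[j]<a[i]} (or 1 if no such j):
i:      0  1  2  3  4  5  6  7  8  9 10 11 12 13
a[i]:   7 23  6  4 28  2  8  3 22 12 27  3  8  6
dp:     1  2  1  1  3  1  2  2  3  3  4  2  3  3
At index 7 the value is 2.

2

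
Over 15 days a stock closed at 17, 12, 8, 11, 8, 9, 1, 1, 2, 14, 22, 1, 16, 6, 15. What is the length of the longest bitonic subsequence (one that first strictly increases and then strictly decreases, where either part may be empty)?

6

inc[i] = longest strictly increasing subsequence ending at i; dec[i] = longest strictly decreasing subsequence starting at i:
i:      1  2  3  4  5  6  7  8  9 10 11 12 13 14 15
a[i]:  17 12  8 11  8  9  1  1  2 14 22  1 16  6 15
inc:    1  1  1  2  1  2  1  1  2  3  4  1  4  3  4
dec:    6  5  3  4  3  3  1  1  2  2  3  1  2  1  1
Best peak at i=1 (value 17): inc=1, dec=6, length 1+6−1 = 6.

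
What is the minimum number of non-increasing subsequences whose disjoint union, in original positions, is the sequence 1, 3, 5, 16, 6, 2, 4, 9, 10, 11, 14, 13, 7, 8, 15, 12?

9

The minimum number of non-increasing subsequences covering a sequence equals the length of its longest strictly increasing subsequence.
LIS length is 9 (e.g. 1, 3, 5, 6, 9, 10, 11, 14, 15), so 9 piles are needed.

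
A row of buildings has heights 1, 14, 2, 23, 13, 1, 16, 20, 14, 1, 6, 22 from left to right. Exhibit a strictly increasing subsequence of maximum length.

1, 2, 13, 16, 20, 22

Patience tails give the LIS length; then backtrack through the dp parents:
1 → extends → [1]
14 → extends → [1, 14]
2 → replaces 14 → [1, 2]
23 → extends → [1, 2, 23]
13 → replaces 23 → [1, 2, 13]
1 → already a tail → [1, 2, 13]
16 → extends → [1, 2, 13, 16]
20 → extends → [1, 2, 13, 16, 20]
14 → replaces 16 → [1, 2, 13, 14, 20]
1 → already a tail → [1, 2, 13, 14, 20]
6 → replaces 13 → [1, 2, 6, 14, 20]
22 → extends → [1, 2, 6, 14, 20, 22]
Length 6; one witness is 1, 2, 13, 16, 20, 22.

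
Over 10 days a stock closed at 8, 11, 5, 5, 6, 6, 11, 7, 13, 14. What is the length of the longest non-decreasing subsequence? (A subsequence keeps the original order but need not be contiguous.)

7

Track the smallest tail for each achievable length (allowing ties):
8 → extends → [8]
11 → extends → [8, 11]
5 → replaces 8 → [5, 11]
5 → replaces 11 → [5, 5]
6 → extends → [5, 5, 6]
6 → extends → [5, 5, 6, 6]
11 → extends → [5, 5, 6, 6, 11]
7 → replaces 11 → [5, 5, 6, 6, 7]
13 → extends → [5, 5, 6, 6, 7, 13]
14 → extends → [5, 5, 6, 6, 7, 13, 14]
Seven tails, so the longest non-decreasing subsequence has length 7 (e.g. 5, 5, 6, 6, 11, 13, 14).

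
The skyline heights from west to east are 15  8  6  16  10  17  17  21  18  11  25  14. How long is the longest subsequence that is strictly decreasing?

3

Negate each value so 'decreasing' becomes 'increasing', then run patience tails on the negated sequence:
-15 → extends → [-15]
-8 → extends → [-15, -8]
-6 → extends → [-15, -8, -6]
-16 → replaces -15 → [-16, -8, -6]
-10 → replaces -8 → [-16, -10, -6]
-17 → replaces -16 → [-17, -10, -6]
-17 → already a tail → [-17, -10, -6]
-21 → replaces -17 → [-21, -10, -6]
-18 → replaces -10 → [-21, -18, -6]
-11 → replaces -6 → [-21, -18, -11]
-25 → replaces -21 → [-25, -18, -11]
-14 → replaces -11 → [-25, -18, -14]
Three tails, so the longest strictly decreasing subsequence of the original has length 3.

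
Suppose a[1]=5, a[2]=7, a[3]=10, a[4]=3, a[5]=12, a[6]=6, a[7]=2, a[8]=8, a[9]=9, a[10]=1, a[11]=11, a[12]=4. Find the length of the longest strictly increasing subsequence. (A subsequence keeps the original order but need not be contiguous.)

Track the smallest tail for each achievable length (strict):
5 → extends → [5]
7 → extends → [5, 7]
10 → extends → [5, 7, 10]
3 → replaces 5 → [3, 7, 10]
12 → extends → [3, 7, 10, 12]
6 → replaces 7 → [3, 6, 10, 12]
2 → replaces 3 → [2, 6, 10, 12]
8 → replaces 10 → [2, 6, 8, 12]
9 → replaces 12 → [2, 6, 8, 9]
1 → replaces 2 → [1, 6, 8, 9]
11 → extends → [1, 6, 8, 9, 11]
4 → replaces 6 → [1, 4, 8, 9, 11]
Five tails, so the longest strictly increasing subsequence has length 5 (e.g. 5, 7, 8, 9, 11).

5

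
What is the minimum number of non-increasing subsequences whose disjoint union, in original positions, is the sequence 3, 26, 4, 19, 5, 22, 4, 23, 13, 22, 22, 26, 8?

6

Place each on the leftmost legal pile:
3 → new pile 1 (tops now [3])
26 → new pile 2 (tops now [3, 26])
4 → pile 2 (tops now [3, 4])
19 → new pile 3 (tops now [3, 4, 19])
5 → pile 3 (tops now [3, 4, 5])
22 → new pile 4 (tops now [3, 4, 5, 22])
4 → pile 2 (tops now [3, 4, 5, 22])
23 → new pile 5 (tops now [3, 4, 5, 22, 23])
13 → pile 4 (tops now [3, 4, 5, 13, 23])
22 → pile 5 (tops now [3, 4, 5, 13, 22])
22 → pile 5 (tops now [3, 4, 5, 13, 22])
26 → new pile 6 (tops now [3, 4, 5, 13, 22, 26])
8 → pile 4 (tops now [3, 4, 5, 8, 22, 26])
Six piles.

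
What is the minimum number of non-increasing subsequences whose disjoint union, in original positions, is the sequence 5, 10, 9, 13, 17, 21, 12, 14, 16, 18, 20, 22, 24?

9

Place each on the leftmost legal pile:
5 → new pile 1 (tops now [5])
10 → new pile 2 (tops now [5, 10])
9 → pile 2 (tops now [5, 9])
13 → new pile 3 (tops now [5, 9, 13])
17 → new pile 4 (tops now [5, 9, 13, 17])
21 → new pile 5 (tops now [5, 9, 13, 17, 21])
12 → pile 3 (tops now [5, 9, 12, 17, 21])
14 → pile 4 (tops now [5, 9, 12, 14, 21])
16 → pile 5 (tops now [5, 9, 12, 14, 16])
18 → new pile 6 (tops now [5, 9, 12, 14, 16, 18])
20 → new pile 7 (tops now [5, 9, 12, 14, 16, 18, 20])
22 → new pile 8 (tops now [5, 9, 12, 14, 16, 18, 20, 22])
24 → new pile 9 (tops now [5, 9, 12, 14, 16, 18, 20, 22, 24])
Nine piles.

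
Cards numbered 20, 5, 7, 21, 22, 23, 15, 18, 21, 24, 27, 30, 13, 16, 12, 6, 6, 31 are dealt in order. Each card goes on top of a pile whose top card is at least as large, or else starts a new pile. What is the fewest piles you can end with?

Place each on the leftmost legal pile:
20 → new pile 1 (tops now [20])
5 → pile 1 (tops now [5])
7 → new pile 2 (tops now [5, 7])
21 → new pile 3 (tops now [5, 7, 21])
22 → new pile 4 (tops now [5, 7, 21, 22])
23 → new pile 5 (tops now [5, 7, 21, 22, 23])
15 → pile 3 (tops now [5, 7, 15, 22, 23])
18 → pile 4 (tops now [5, 7, 15, 18, 23])
21 → pile 5 (tops now [5, 7, 15, 18, 21])
24 → new pile 6 (tops now [5, 7, 15, 18, 21, 24])
27 → new pile 7 (tops now [5, 7, 15, 18, 21, 24, 27])
30 → new pile 8 (tops now [5, 7, 15, 18, 21, 24, 27, 30])
13 → pile 3 (tops now [5, 7, 13, 18, 21, 24, 27, 30])
16 → pile 4 (tops now [5, 7, 13, 16, 21, 24, 27, 30])
12 → pile 3 (tops now [5, 7, 12, 16, 21, 24, 27, 30])
6 → pile 2 (tops now [5, 6, 12, 16, 21, 24, 27, 30])
6 → pile 2 (tops now [5, 6, 12, 16, 21, 24, 27, 30])
31 → new pile 9 (tops now [5, 6, 12, 16, 21, 24, 27, 30, 31])
Nine piles.

9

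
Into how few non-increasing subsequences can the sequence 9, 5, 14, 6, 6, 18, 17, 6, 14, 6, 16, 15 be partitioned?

Place each on the leftmost legal pile:
9 → new pile 1 (tops now [9])
5 → pile 1 (tops now [5])
14 → new pile 2 (tops now [5, 14])
6 → pile 2 (tops now [5, 6])
6 → pile 2 (tops now [5, 6])
18 → new pile 3 (tops now [5, 6, 18])
17 → pile 3 (tops now [5, 6, 17])
6 → pile 2 (tops now [5, 6, 17])
14 → pile 3 (tops now [5, 6, 14])
6 → pile 2 (tops now [5, 6, 14])
16 → new pile 4 (tops now [5, 6, 14, 16])
15 → pile 4 (tops now [5, 6, 14, 15])
Four piles.

4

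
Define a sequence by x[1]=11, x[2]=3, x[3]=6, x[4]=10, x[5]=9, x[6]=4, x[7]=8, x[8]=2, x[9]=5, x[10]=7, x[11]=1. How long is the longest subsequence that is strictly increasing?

Track the smallest tail for each achievable length (strict):
11 → extends → [11]
3 → replaces 11 → [3]
6 → extends → [3, 6]
10 → extends → [3, 6, 10]
9 → replaces 10 → [3, 6, 9]
4 → replaces 6 → [3, 4, 9]
8 → replaces 9 → [3, 4, 8]
2 → replaces 3 → [2, 4, 8]
5 → replaces 8 → [2, 4, 5]
7 → extends → [2, 4, 5, 7]
1 → replaces 2 → [1, 4, 5, 7]
Four tails, so the longest strictly increasing subsequence has length 4 (e.g. 3, 4, 5, 7).

4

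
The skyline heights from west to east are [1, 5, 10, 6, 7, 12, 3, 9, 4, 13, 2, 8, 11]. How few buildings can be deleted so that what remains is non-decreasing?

7

Fewest deletions = n − (longest non-decreasing subsequence).
Patience tails:
1 → extends → [1]
5 → extends → [1, 5]
10 → extends → [1, 5, 10]
6 → replaces 10 → [1, 5, 6]
7 → extends → [1, 5, 6, 7]
12 → extends → [1, 5, 6, 7, 12]
3 → replaces 5 → [1, 3, 6, 7, 12]
9 → replaces 12 → [1, 3, 6, 7, 9]
4 → replaces 6 → [1, 3, 4, 7, 9]
13 → extends → [1, 3, 4, 7, 9, 13]
2 → replaces 3 → [1, 2, 4, 7, 9, 13]
8 → replaces 9 → [1, 2, 4, 7, 8, 13]
11 → replaces 13 → [1, 2, 4, 7, 8, 11]
Longest non-decreasing subsequence has length 6, so deletions = 13 − 6 = 7.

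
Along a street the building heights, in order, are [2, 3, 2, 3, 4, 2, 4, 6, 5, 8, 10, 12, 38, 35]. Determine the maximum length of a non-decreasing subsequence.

10

Track the smallest tail for each achievable length (allowing ties):
2 → extends → [2]
3 → extends → [2, 3]
2 → replaces 3 → [2, 2]
3 → extends → [2, 2, 3]
4 → extends → [2, 2, 3, 4]
2 → replaces 3 → [2, 2, 2, 4]
4 → extends → [2, 2, 2, 4, 4]
6 → extends → [2, 2, 2, 4, 4, 6]
5 → replaces 6 → [2, 2, 2, 4, 4, 5]
8 → extends → [2, 2, 2, 4, 4, 5, 8]
10 → extends → [2, 2, 2, 4, 4, 5, 8, 10]
12 → extends → [2, 2, 2, 4, 4, 5, 8, 10, 12]
38 → extends → [2, 2, 2, 4, 4, 5, 8, 10, 12, 38]
35 → replaces 38 → [2, 2, 2, 4, 4, 5, 8, 10, 12, 35]
Ten tails, so the longest non-decreasing subsequence has length 10 (e.g. 2, 3, 3, 4, 4, 6, 8, 10, 12, 38).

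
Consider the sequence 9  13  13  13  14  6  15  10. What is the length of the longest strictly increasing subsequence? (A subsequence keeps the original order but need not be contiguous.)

4

Track the smallest tail for each achievable length (strict):
9 → extends → [9]
13 → extends → [9, 13]
13 → already a tail → [9, 13]
13 → already a tail → [9, 13]
14 → extends → [9, 13, 14]
6 → replaces 9 → [6, 13, 14]
15 → extends → [6, 13, 14, 15]
10 → replaces 13 → [6, 10, 14, 15]
Four tails, so the longest strictly increasing subsequence has length 4 (e.g. 9, 13, 14, 15).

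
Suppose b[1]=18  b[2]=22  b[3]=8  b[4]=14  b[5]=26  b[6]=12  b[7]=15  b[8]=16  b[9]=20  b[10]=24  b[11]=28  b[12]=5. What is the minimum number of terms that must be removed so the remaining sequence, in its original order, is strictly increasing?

5

Fewest deletions = n − (longest strictly increasing subsequence).
i:      1  2  3  4  5  6  7  8  9 10 11 12
b[i]:  18 22  8 14 26 12 15 16 20 24 28  5
dp:     1  2  1  2  3  2  3  4  5  6  7  1
max dp = 7, so deletions = 12 − 7 = 5.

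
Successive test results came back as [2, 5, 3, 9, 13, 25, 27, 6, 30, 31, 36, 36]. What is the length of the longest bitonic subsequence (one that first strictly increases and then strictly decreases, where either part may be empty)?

9

inc[i] = longest strictly increasing subsequence ending at i; dec[i] = longest strictly decreasing subsequence starting at i:
i:      1  2  3  4  5  6  7  8  9 10 11 12
a[i]:   2  5  3  9 13 25 27  6 30 31 36 36
inc:    1  2  2  3  4  5  6  3  7  8  9  9
dec:    1  2  1  2  2  2  2  1  1  1  1  1
Best peak at i=11 (value 36): inc=9, dec=1, length 9+1−1 = 9.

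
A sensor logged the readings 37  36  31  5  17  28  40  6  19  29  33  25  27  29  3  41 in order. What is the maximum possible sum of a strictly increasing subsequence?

Let S[i] be the best sum of a strictly increasing subsequence ending at i:
i:       1   2   3   4   5   6   7   8   9  10  11  12  13  14  15  16
a[i]:   37  36  31   5  17  28  40   6  19  29  33  25  27  29   3  41
S:      37  36  31   5  22  50  90  11  41  79 112  66  93 122   3 163
Maximum is 163 (e.g. 5 + 17 + 19 + 25 + 27 + 29 + 41).

163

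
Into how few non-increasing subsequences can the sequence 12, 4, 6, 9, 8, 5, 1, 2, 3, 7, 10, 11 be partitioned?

Place each on the leftmost legal pile:
12 → new pile 1 (tops now [12])
4 → pile 1 (tops now [4])
6 → new pile 2 (tops now [4, 6])
9 → new pile 3 (tops now [4, 6, 9])
8 → pile 3 (tops now [4, 6, 8])
5 → pile 2 (tops now [4, 5, 8])
1 → pile 1 (tops now [1, 5, 8])
2 → pile 2 (tops now [1, 2, 8])
3 → pile 3 (tops now [1, 2, 3])
7 → new pile 4 (tops now [1, 2, 3, 7])
10 → new pile 5 (tops now [1, 2, 3, 7, 10])
11 → new pile 6 (tops now [1, 2, 3, 7, 10, 11])
Six piles.

6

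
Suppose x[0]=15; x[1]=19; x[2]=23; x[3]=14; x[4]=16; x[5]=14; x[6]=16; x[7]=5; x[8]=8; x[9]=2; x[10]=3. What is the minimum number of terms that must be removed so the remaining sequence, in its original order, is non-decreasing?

Fewest deletions = n − (longest non-decreasing subsequence).
i:      0  1  2  3  4  5  6  7  8  9 10
x[i]:  15 19 23 14 16 14 16  5  8  2  3
dp:     1  2  3  1  2  2  3  1  2  1  2
max dp = 3, so deletions = 11 − 3 = 8.

8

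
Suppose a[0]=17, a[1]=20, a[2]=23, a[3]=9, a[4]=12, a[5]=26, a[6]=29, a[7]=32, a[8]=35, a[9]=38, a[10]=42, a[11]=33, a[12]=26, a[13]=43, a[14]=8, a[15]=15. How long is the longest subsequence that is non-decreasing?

10

Track the smallest tail for each achievable length (allowing ties):
17 → extends → [17]
20 → extends → [17, 20]
23 → extends → [17, 20, 23]
9 → replaces 17 → [9, 20, 23]
12 → replaces 20 → [9, 12, 23]
26 → extends → [9, 12, 23, 26]
29 → extends → [9, 12, 23, 26, 29]
32 → extends → [9, 12, 23, 26, 29, 32]
35 → extends → [9, 12, 23, 26, 29, 32, 35]
38 → extends → [9, 12, 23, 26, 29, 32, 35, 38]
42 → extends → [9, 12, 23, 26, 29, 32, 35, 38, 42]
33 → replaces 35 → [9, 12, 23, 26, 29, 32, 33, 38, 42]
26 → replaces 29 → [9, 12, 23, 26, 26, 32, 33, 38, 42]
43 → extends → [9, 12, 23, 26, 26, 32, 33, 38, 42, 43]
8 → replaces 9 → [8, 12, 23, 26, 26, 32, 33, 38, 42, 43]
15 → replaces 23 → [8, 12, 15, 26, 26, 32, 33, 38, 42, 43]
Ten tails, so the longest non-decreasing subsequence has length 10 (e.g. 17, 20, 23, 26, 29, 32, 35, 38, 42, 43).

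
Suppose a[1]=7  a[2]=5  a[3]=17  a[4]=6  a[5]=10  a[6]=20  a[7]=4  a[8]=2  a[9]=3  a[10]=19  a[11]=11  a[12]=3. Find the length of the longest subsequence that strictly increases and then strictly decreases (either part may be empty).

7

inc[i] = longest strictly increasing subsequence ending at i; dec[i] = longest strictly decreasing subsequence starting at i:
i:      1  2  3  4  5  6  7  8  9 10 11 12
a[i]:   7  5 17  6 10 20  4  2  3 19 11  3
inc:    1  1  2  2  3  4  1  1  2  4  4  2
dec:    4  3  4  3  3  4  2  1  1  3  2  1
Best peak at i=6 (value 20): inc=4, dec=4, length 4+4−1 = 7.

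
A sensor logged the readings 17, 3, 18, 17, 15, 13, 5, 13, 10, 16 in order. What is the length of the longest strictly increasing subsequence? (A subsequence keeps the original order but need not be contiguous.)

Track the smallest tail for each achievable length (strict):
17 → extends → [17]
3 → replaces 17 → [3]
18 → extends → [3, 18]
17 → replaces 18 → [3, 17]
15 → replaces 17 → [3, 15]
13 → replaces 15 → [3, 13]
5 → replaces 13 → [3, 5]
13 → extends → [3, 5, 13]
10 → replaces 13 → [3, 5, 10]
16 → extends → [3, 5, 10, 16]
Four tails, so the longest strictly increasing subsequence has length 4 (e.g. 3, 5, 13, 16).

4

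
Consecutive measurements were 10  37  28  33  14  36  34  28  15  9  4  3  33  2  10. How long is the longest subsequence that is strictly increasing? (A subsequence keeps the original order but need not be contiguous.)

4

Track the smallest tail for each achievable length (strict):
10 → extends → [10]
37 → extends → [10, 37]
28 → replaces 37 → [10, 28]
33 → extends → [10, 28, 33]
14 → replaces 28 → [10, 14, 33]
36 → extends → [10, 14, 33, 36]
34 → replaces 36 → [10, 14, 33, 34]
28 → replaces 33 → [10, 14, 28, 34]
15 → replaces 28 → [10, 14, 15, 34]
9 → replaces 10 → [9, 14, 15, 34]
4 → replaces 9 → [4, 14, 15, 34]
3 → replaces 4 → [3, 14, 15, 34]
33 → replaces 34 → [3, 14, 15, 33]
2 → replaces 3 → [2, 14, 15, 33]
10 → replaces 14 → [2, 10, 15, 33]
Four tails, so the longest strictly increasing subsequence has length 4 (e.g. 10, 28, 33, 36).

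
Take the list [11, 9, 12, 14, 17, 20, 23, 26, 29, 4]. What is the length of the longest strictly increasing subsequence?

Let dp[i] be the length of the longest such subsequence ending at index i:
i:      1  2  3  4  5  6  7  8  9 10
a[i]:  11  9 12 14 17 20 23 26 29  4
dp:     1  1  2  3  4  5  6  7  8  1
Maximum dp value is 8.

8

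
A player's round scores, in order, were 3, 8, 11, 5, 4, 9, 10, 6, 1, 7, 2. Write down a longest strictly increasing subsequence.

Patience tails give the LIS length; then backtrack through the dp parents:
3 → extends → [3]
8 → extends → [3, 8]
11 → extends → [3, 8, 11]
5 → replaces 8 → [3, 5, 11]
4 → replaces 5 → [3, 4, 11]
9 → replaces 11 → [3, 4, 9]
10 → extends → [3, 4, 9, 10]
6 → replaces 9 → [3, 4, 6, 10]
1 → replaces 3 → [1, 4, 6, 10]
7 → replaces 10 → [1, 4, 6, 7]
2 → replaces 4 → [1, 2, 6, 7]
Length 4; one witness is 3, 8, 9, 10.

3, 8, 9, 10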